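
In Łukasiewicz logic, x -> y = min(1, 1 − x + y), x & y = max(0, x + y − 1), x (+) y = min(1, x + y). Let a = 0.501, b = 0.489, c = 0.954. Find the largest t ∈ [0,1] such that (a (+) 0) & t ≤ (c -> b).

1.000

a (+) 0 = min(1, 0.501 + 0.000) = min(1, 0.501) = 0.501
So the left factor is a (+) 0 = 0.501.
c -> b = min(1, 1 − 0.954 + 0.489) = min(1, 0.535) = 0.535
So the right-hand bound is c -> b = 0.535.
The residuum of the Łukasiewicz t-norm gives the supremum: min(1, 1 − 0.501 + 0.535).
1 − 0.501 + 0.535 = 1.034, so t = min(1, 1.034) = 1.000.
Check: 0.501 & 1.000 = max(0, 0.501) = 0.501 ≤ 0.535.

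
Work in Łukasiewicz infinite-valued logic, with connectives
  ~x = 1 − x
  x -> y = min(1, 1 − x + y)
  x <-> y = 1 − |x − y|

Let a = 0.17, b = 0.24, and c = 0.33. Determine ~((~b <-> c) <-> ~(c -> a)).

~b = 1 − 0.24 = 0.76
~b <-> c = 1 − |0.76 − 0.33| = 1 − 0.43 = 0.57
c -> a = min(1, 1 − 0.33 + 0.17) = min(1, 0.84) = 0.84
~(c -> a) = 1 − 0.84 = 0.16
(~b <-> c) <-> ~(c -> a) = 1 − |0.57 − 0.16| = 1 − 0.41 = 0.59
~((~b <-> c) <-> ~(c -> a)) = 1 − 0.59 = 0.41

0.41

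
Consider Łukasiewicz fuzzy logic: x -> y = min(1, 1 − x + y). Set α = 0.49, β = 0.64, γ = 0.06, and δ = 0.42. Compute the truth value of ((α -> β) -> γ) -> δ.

α -> β = min(1, 1 − 0.49 + 0.64) = min(1, 1.15) = 1.00
(α -> β) -> γ = min(1, 1 − 1.00 + 0.06) = min(1, 0.06) = 0.06
((α -> β) -> γ) -> δ = min(1, 1 − 0.06 + 0.42) = min(1, 1.36) = 1.00

1.00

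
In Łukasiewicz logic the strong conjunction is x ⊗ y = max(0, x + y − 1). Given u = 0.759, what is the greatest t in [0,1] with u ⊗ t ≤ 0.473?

The residuum of the Łukasiewicz t-norm gives the supremum: min(1, 1 − 0.759 + 0.473).
1 − 0.759 + 0.473 = 0.714, so t = min(1, 0.714) = 0.714.
Check: 0.759 ⊗ 0.714 = max(0, 0.473) = 0.473 ≤ 0.473.

0.714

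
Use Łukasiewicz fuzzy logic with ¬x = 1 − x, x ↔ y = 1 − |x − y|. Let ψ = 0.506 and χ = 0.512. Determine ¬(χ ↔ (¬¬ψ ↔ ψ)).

¬ψ = 1 − 0.506 = 0.494
¬¬ψ = 1 − 0.494 = 0.506
¬¬ψ ↔ ψ = 1 − |0.506 − 0.506| = 1 − 0.000 = 1.000
χ ↔ (¬¬ψ ↔ ψ) = 1 − |0.512 − 1.000| = 1 − 0.488 = 0.512
¬(χ ↔ (¬¬ψ ↔ ψ)) = 1 − 0.512 = 0.488

0.488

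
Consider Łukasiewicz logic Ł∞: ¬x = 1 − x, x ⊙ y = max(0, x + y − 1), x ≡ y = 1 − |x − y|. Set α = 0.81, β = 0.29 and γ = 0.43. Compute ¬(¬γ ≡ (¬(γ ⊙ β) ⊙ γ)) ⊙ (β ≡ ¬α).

0.04

¬γ = 1 − 0.43 = 0.57
γ ⊙ β = max(0, 0.43 + 0.29 − 1) = max(0, -0.28) = 0.00
¬(γ ⊙ β) = 1 − 0.00 = 1.00
¬(γ ⊙ β) ⊙ γ = max(0, 1.00 + 0.43 − 1) = max(0, 0.43) = 0.43
¬γ ≡ (¬(γ ⊙ β) ⊙ γ) = 1 − |0.57 − 0.43| = 1 − 0.14 = 0.86
¬(¬γ ≡ (¬(γ ⊙ β) ⊙ γ)) = 1 − 0.86 = 0.14
¬α = 1 − 0.81 = 0.19
β ≡ ¬α = 1 − |0.29 − 0.19| = 1 − 0.10 = 0.90
¬(¬γ ≡ (¬(γ ⊙ β) ⊙ γ)) ⊙ (β ≡ ¬α) = max(0, 0.14 + 0.90 − 1) = max(0, 0.04) = 0.04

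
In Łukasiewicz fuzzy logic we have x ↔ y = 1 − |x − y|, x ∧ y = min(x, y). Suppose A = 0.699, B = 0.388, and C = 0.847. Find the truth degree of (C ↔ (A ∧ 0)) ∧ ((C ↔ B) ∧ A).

A ∧ 0 = min(0.699, 0.000) = 0.000
C ↔ (A ∧ 0) = 1 − |0.847 − 0.000| = 1 − 0.847 = 0.153
C ↔ B = 1 − |0.847 − 0.388| = 1 − 0.459 = 0.541
(C ↔ B) ∧ A = min(0.541, 0.699) = 0.541
(C ↔ (A ∧ 0)) ∧ ((C ↔ B) ∧ A) = min(0.153, 0.541) = 0.153

0.153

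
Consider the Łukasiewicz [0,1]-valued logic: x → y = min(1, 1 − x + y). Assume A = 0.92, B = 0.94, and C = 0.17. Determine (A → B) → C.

A → B = min(1, 1 − 0.92 + 0.94) = min(1, 1.02) = 1.00
(A → B) → C = min(1, 1 − 1.00 + 0.17) = min(1, 0.17) = 0.17

0.17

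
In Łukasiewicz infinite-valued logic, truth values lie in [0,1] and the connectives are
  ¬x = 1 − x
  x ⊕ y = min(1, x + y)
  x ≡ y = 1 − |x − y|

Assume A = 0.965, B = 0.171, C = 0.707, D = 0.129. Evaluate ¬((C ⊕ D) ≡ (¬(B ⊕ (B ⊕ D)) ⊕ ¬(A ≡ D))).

C ⊕ D = min(1, 0.707 + 0.129) = min(1, 0.836) = 0.836
B ⊕ D = min(1, 0.171 + 0.129) = min(1, 0.300) = 0.300
B ⊕ (B ⊕ D) = min(1, 0.171 + 0.300) = min(1, 0.471) = 0.471
¬(B ⊕ (B ⊕ D)) = 1 − 0.471 = 0.529
A ≡ D = 1 − |0.965 − 0.129| = 1 − 0.836 = 0.164
¬(A ≡ D) = 1 − 0.164 = 0.836
¬(B ⊕ (B ⊕ D)) ⊕ ¬(A ≡ D) = min(1, 0.529 + 0.836) = min(1, 1.365) = 1.000
(C ⊕ D) ≡ (¬(B ⊕ (B ⊕ D)) ⊕ ¬(A ≡ D)) = 1 − |0.836 − 1.000| = 1 − 0.164 = 0.836
¬((C ⊕ D) ≡ (¬(B ⊕ (B ⊕ D)) ⊕ ¬(A ≡ D))) = 1 − 0.836 = 0.164

0.164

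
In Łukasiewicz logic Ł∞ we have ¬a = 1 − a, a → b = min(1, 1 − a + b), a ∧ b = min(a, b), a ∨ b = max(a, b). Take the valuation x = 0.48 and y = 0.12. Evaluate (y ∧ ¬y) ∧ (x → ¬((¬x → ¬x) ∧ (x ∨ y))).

¬y = 1 − 0.12 = 0.88
y ∧ ¬y = min(0.12, 0.88) = 0.12
¬x = 1 − 0.48 = 0.52
¬x → ¬x = min(1, 1 − 0.52 + 0.52) = min(1, 1.00) = 1.00
x ∨ y = max(0.48, 0.12) = 0.48
(¬x → ¬x) ∧ (x ∨ y) = min(1.00, 0.48) = 0.48
¬((¬x → ¬x) ∧ (x ∨ y)) = 1 − 0.48 = 0.52
x → ¬((¬x → ¬x) ∧ (x ∨ y)) = min(1, 1 − 0.48 + 0.52) = min(1, 1.04) = 1.00
(y ∧ ¬y) ∧ (x → ¬((¬x → ¬x) ∧ (x ∨ y))) = min(0.12, 1.00) = 0.12

0.12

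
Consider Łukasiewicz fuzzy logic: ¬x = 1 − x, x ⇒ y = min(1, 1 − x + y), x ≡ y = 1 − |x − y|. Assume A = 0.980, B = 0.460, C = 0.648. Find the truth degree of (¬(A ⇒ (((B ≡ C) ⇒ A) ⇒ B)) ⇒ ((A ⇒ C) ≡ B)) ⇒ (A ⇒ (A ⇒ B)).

0.500

B ≡ C = 1 − |0.460 − 0.648| = 1 − 0.188 = 0.812
(B ≡ C) ⇒ A = min(1, 1 − 0.812 + 0.980) = min(1, 1.168) = 1.000
((B ≡ C) ⇒ A) ⇒ B = min(1, 1 − 1.000 + 0.460) = min(1, 0.460) = 0.460
A ⇒ (((B ≡ C) ⇒ A) ⇒ B) = min(1, 1 − 0.980 + 0.460) = min(1, 0.480) = 0.480
¬(A ⇒ (((B ≡ C) ⇒ A) ⇒ B)) = 1 − 0.480 = 0.520
A ⇒ C = min(1, 1 − 0.980 + 0.648) = min(1, 0.668) = 0.668
(A ⇒ C) ≡ B = 1 − |0.668 − 0.460| = 1 − 0.208 = 0.792
¬(A ⇒ (((B ≡ C) ⇒ A) ⇒ B)) ⇒ ((A ⇒ C) ≡ B) = min(1, 1 − 0.520 + 0.792) = min(1, 1.272) = 1.000
A ⇒ B = min(1, 1 − 0.980 + 0.460) = min(1, 0.480) = 0.480
A ⇒ (A ⇒ B) = min(1, 1 − 0.980 + 0.480) = min(1, 0.500) = 0.500
(¬(A ⇒ (((B ≡ C) ⇒ A) ⇒ B)) ⇒ ((A ⇒ C) ≡ B)) ⇒ (A ⇒ (A ⇒ B)) = min(1, 1 − 1.000 + 0.500) = min(1, 0.500) = 0.500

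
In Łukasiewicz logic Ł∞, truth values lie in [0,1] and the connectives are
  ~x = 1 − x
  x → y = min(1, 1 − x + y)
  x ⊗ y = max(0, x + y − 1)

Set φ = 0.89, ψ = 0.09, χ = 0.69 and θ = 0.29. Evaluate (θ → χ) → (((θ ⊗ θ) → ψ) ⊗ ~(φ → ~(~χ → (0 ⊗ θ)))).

θ → χ = min(1, 1 − 0.29 + 0.69) = min(1, 1.40) = 1.00
θ ⊗ θ = max(0, 0.29 + 0.29 − 1) = max(0, -0.42) = 0.00
(θ ⊗ θ) → ψ = min(1, 1 − 0.00 + 0.09) = min(1, 1.09) = 1.00
~χ = 1 − 0.69 = 0.31
0 ⊗ θ = max(0, 0.00 + 0.29 − 1) = max(0, -0.71) = 0.00
~χ → (0 ⊗ θ) = min(1, 1 − 0.31 + 0.00) = min(1, 0.69) = 0.69
~(~χ → (0 ⊗ θ)) = 1 − 0.69 = 0.31
φ → ~(~χ → (0 ⊗ θ)) = min(1, 1 − 0.89 + 0.31) = min(1, 0.42) = 0.42
~(φ → ~(~χ → (0 ⊗ θ))) = 1 − 0.42 = 0.58
((θ ⊗ θ) → ψ) ⊗ ~(φ → ~(~χ → (0 ⊗ θ))) = max(0, 1.00 + 0.58 − 1) = max(0, 0.58) = 0.58
(θ → χ) → (((θ ⊗ θ) → ψ) ⊗ ~(φ → ~(~χ → (0 ⊗ θ)))) = min(1, 1 − 1.00 + 0.58) = min(1, 0.58) = 0.58

0.58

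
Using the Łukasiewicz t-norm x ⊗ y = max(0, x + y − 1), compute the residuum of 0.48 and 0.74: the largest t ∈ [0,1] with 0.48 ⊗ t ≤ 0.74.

1.00

The residuum of the Łukasiewicz t-norm gives the supremum: min(1, 1 − 0.48 + 0.74).
1 − 0.48 + 0.74 = 1.26, so t = min(1, 1.26) = 1.00.
Check: 0.48 ⊗ 1.00 = max(0, 0.48) = 0.48 ≤ 0.74.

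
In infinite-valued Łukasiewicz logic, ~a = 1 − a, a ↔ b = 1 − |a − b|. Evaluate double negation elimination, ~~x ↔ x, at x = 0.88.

1.00

~x = 1 − 0.88 = 0.12
~~x = 1 − 0.12 = 0.88
~~x ↔ x = 1 − |0.88 − 0.88| = 1 − 0.00 = 1.00
(As expected: always 1 in Ł∞ since negation is involutive.)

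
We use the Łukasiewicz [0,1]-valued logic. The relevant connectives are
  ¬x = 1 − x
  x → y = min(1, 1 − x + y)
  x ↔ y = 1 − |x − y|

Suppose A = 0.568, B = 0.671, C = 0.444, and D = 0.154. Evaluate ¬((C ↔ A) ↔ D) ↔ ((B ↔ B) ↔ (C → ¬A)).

C ↔ A = 1 − |0.444 − 0.568| = 1 − 0.124 = 0.876
(C ↔ A) ↔ D = 1 − |0.876 − 0.154| = 1 − 0.722 = 0.278
¬((C ↔ A) ↔ D) = 1 − 0.278 = 0.722
B ↔ B = 1 − |0.671 − 0.671| = 1 − 0.000 = 1.000
¬A = 1 − 0.568 = 0.432
C → ¬A = min(1, 1 − 0.444 + 0.432) = min(1, 0.988) = 0.988
(B ↔ B) ↔ (C → ¬A) = 1 − |1.000 − 0.988| = 1 − 0.012 = 0.988
¬((C ↔ A) ↔ D) ↔ ((B ↔ B) ↔ (C → ¬A)) = 1 − |0.722 − 0.988| = 1 − 0.266 = 0.734

0.734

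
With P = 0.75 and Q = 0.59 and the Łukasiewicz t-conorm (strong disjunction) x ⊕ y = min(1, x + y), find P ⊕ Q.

1.00

P ⊕ Q = min(1, 0.75 + 0.59) = min(1, 1.34) = 1.00
For comparison, the Gödel t-conorm max(x, y) would give 0.75.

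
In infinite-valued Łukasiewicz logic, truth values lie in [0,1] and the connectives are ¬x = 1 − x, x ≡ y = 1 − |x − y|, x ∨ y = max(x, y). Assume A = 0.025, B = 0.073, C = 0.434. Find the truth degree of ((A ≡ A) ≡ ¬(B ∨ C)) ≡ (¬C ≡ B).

A ≡ A = 1 − |0.025 − 0.025| = 1 − 0.000 = 1.000
B ∨ C = max(0.073, 0.434) = 0.434
¬(B ∨ C) = 1 − 0.434 = 0.566
(A ≡ A) ≡ ¬(B ∨ C) = 1 − |1.000 − 0.566| = 1 − 0.434 = 0.566
¬C = 1 − 0.434 = 0.566
¬C ≡ B = 1 − |0.566 − 0.073| = 1 − 0.493 = 0.507
((A ≡ A) ≡ ¬(B ∨ C)) ≡ (¬C ≡ B) = 1 − |0.566 − 0.507| = 1 − 0.059 = 0.941

0.941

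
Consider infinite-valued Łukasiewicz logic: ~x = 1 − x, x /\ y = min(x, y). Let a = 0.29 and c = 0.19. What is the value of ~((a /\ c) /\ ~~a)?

0.81

a /\ c = min(0.29, 0.19) = 0.19
~a = 1 − 0.29 = 0.71
~~a = 1 − 0.71 = 0.29
(a /\ c) /\ ~~a = min(0.19, 0.29) = 0.19
~((a /\ c) /\ ~~a) = 1 − 0.19 = 0.81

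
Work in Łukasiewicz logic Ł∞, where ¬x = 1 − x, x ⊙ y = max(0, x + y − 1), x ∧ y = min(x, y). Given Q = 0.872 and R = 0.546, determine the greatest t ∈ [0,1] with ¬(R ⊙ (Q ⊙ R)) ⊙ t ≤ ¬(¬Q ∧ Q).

0.872

Q ⊙ R = max(0, 0.872 + 0.546 − 1) = max(0, 0.418) = 0.418
R ⊙ (Q ⊙ R) = max(0, 0.546 + 0.418 − 1) = max(0, -0.036) = 0.000
¬(R ⊙ (Q ⊙ R)) = 1 − 0.000 = 1.000
So the left factor is ¬(R ⊙ (Q ⊙ R)) = 1.000.
¬Q = 1 − 0.872 = 0.128
¬Q ∧ Q = min(0.128, 0.872) = 0.128
¬(¬Q ∧ Q) = 1 − 0.128 = 0.872
So the right-hand bound is ¬(¬Q ∧ Q) = 0.872.
The residuum of the Łukasiewicz t-norm gives the supremum: min(1, 1 − 1.000 + 0.872).
1 − 1.000 + 0.872 = 0.872, so t = min(1, 0.872) = 0.872.
Check: 1.000 ⊙ 0.872 = max(0, 0.872) = 0.872 ≤ 0.872.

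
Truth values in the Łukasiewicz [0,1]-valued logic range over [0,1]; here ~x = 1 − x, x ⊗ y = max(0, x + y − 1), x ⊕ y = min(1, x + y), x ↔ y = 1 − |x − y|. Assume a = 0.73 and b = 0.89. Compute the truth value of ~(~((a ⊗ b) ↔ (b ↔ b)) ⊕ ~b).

a ⊗ b = max(0, 0.73 + 0.89 − 1) = max(0, 0.62) = 0.62
b ↔ b = 1 − |0.89 − 0.89| = 1 − 0.00 = 1.00
(a ⊗ b) ↔ (b ↔ b) = 1 − |0.62 − 1.00| = 1 − 0.38 = 0.62
~((a ⊗ b) ↔ (b ↔ b)) = 1 − 0.62 = 0.38
~b = 1 − 0.89 = 0.11
~((a ⊗ b) ↔ (b ↔ b)) ⊕ ~b = min(1, 0.38 + 0.11) = min(1, 0.49) = 0.49
~(~((a ⊗ b) ↔ (b ↔ b)) ⊕ ~b) = 1 − 0.49 = 0.51

0.51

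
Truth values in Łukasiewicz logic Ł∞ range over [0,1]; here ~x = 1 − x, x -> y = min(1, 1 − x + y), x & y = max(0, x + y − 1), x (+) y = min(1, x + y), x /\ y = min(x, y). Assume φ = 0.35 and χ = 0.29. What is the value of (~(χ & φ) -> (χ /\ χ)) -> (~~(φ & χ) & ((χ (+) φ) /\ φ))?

0.71

χ & φ = max(0, 0.29 + 0.35 − 1) = max(0, -0.36) = 0.00
~(χ & φ) = 1 − 0.00 = 1.00
χ /\ χ = min(0.29, 0.29) = 0.29
~(χ & φ) -> (χ /\ χ) = min(1, 1 − 1.00 + 0.29) = min(1, 0.29) = 0.29
φ & χ = max(0, 0.35 + 0.29 − 1) = max(0, -0.36) = 0.00
~(φ & χ) = 1 − 0.00 = 1.00
~~(φ & χ) = 1 − 1.00 = 0.00
χ (+) φ = min(1, 0.29 + 0.35) = min(1, 0.64) = 0.64
(χ (+) φ) /\ φ = min(0.64, 0.35) = 0.35
~~(φ & χ) & ((χ (+) φ) /\ φ) = max(0, 0.00 + 0.35 − 1) = max(0, -0.65) = 0.00
(~(χ & φ) -> (χ /\ χ)) -> (~~(φ & χ) & ((χ (+) φ) /\ φ)) = min(1, 1 − 0.29 + 0.00) = min(1, 0.71) = 0.71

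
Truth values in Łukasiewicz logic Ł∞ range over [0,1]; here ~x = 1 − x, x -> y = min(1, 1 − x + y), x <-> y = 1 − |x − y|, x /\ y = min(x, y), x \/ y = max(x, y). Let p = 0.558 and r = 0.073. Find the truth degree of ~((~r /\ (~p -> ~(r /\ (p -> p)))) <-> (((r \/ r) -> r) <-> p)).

~r = 1 − 0.073 = 0.927
~p = 1 − 0.558 = 0.442
p -> p = min(1, 1 − 0.558 + 0.558) = min(1, 1.000) = 1.000
r /\ (p -> p) = min(0.073, 1.000) = 0.073
~(r /\ (p -> p)) = 1 − 0.073 = 0.927
~p -> ~(r /\ (p -> p)) = min(1, 1 − 0.442 + 0.927) = min(1, 1.485) = 1.000
~r /\ (~p -> ~(r /\ (p -> p))) = min(0.927, 1.000) = 0.927
r \/ r = max(0.073, 0.073) = 0.073
(r \/ r) -> r = min(1, 1 − 0.073 + 0.073) = min(1, 1.000) = 1.000
((r \/ r) -> r) <-> p = 1 − |1.000 − 0.558| = 1 − 0.442 = 0.558
(~r /\ (~p -> ~(r /\ (p -> p)))) <-> (((r \/ r) -> r) <-> p) = 1 − |0.927 − 0.558| = 1 − 0.369 = 0.631
~((~r /\ (~p -> ~(r /\ (p -> p)))) <-> (((r \/ r) -> r) <-> p)) = 1 − 0.631 = 0.369

0.369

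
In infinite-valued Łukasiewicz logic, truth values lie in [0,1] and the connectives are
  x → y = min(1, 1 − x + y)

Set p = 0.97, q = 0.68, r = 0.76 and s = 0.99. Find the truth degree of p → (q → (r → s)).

1.00

r → s = min(1, 1 − 0.76 + 0.99) = min(1, 1.23) = 1.00
q → (r → s) = min(1, 1 − 0.68 + 1.00) = min(1, 1.32) = 1.00
p → (q → (r → s)) = min(1, 1 − 0.97 + 1.00) = min(1, 1.03) = 1.00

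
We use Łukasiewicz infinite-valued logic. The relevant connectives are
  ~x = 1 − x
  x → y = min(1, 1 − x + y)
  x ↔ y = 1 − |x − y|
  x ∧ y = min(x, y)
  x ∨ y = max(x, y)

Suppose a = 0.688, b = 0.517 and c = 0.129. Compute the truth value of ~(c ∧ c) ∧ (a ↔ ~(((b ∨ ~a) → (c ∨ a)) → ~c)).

c ∧ c = min(0.129, 0.129) = 0.129
~(c ∧ c) = 1 − 0.129 = 0.871
~a = 1 − 0.688 = 0.312
b ∨ ~a = max(0.517, 0.312) = 0.517
c ∨ a = max(0.129, 0.688) = 0.688
(b ∨ ~a) → (c ∨ a) = min(1, 1 − 0.517 + 0.688) = min(1, 1.171) = 1.000
~c = 1 − 0.129 = 0.871
((b ∨ ~a) → (c ∨ a)) → ~c = min(1, 1 − 1.000 + 0.871) = min(1, 0.871) = 0.871
~(((b ∨ ~a) → (c ∨ a)) → ~c) = 1 − 0.871 = 0.129
a ↔ ~(((b ∨ ~a) → (c ∨ a)) → ~c) = 1 − |0.688 − 0.129| = 1 − 0.559 = 0.441
~(c ∧ c) ∧ (a ↔ ~(((b ∨ ~a) → (c ∨ a)) → ~c)) = min(0.871, 0.441) = 0.441

0.441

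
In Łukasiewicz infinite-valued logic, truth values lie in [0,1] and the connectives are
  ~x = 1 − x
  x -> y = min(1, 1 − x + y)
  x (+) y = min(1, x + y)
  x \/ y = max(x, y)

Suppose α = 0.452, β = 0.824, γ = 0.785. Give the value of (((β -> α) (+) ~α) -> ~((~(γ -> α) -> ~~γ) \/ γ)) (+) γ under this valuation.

β -> α = min(1, 1 − 0.824 + 0.452) = min(1, 0.628) = 0.628
~α = 1 − 0.452 = 0.548
(β -> α) (+) ~α = min(1, 0.628 + 0.548) = min(1, 1.176) = 1.000
γ -> α = min(1, 1 − 0.785 + 0.452) = min(1, 0.667) = 0.667
~(γ -> α) = 1 − 0.667 = 0.333
~γ = 1 − 0.785 = 0.215
~~γ = 1 − 0.215 = 0.785
~(γ -> α) -> ~~γ = min(1, 1 − 0.333 + 0.785) = min(1, 1.452) = 1.000
(~(γ -> α) -> ~~γ) \/ γ = max(1.000, 0.785) = 1.000
~((~(γ -> α) -> ~~γ) \/ γ) = 1 − 1.000 = 0.000
((β -> α) (+) ~α) -> ~((~(γ -> α) -> ~~γ) \/ γ) = min(1, 1 − 1.000 + 0.000) = min(1, 0.000) = 0.000
(((β -> α) (+) ~α) -> ~((~(γ -> α) -> ~~γ) \/ γ)) (+) γ = min(1, 0.000 + 0.785) = min(1, 0.785) = 0.785

0.785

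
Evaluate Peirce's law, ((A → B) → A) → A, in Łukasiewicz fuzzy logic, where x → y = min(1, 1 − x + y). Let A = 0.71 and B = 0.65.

0.94

A → B = min(1, 1 − 0.71 + 0.65) = min(1, 0.94) = 0.94
(A → B) → A = min(1, 1 − 0.94 + 0.71) = min(1, 0.77) = 0.77
((A → B) → A) → A = min(1, 1 − 0.77 + 0.71) = min(1, 0.94) = 0.94
(The value 0.94 < 1 shows this instance is not satisfied; not a Ł∞-tautology in general.)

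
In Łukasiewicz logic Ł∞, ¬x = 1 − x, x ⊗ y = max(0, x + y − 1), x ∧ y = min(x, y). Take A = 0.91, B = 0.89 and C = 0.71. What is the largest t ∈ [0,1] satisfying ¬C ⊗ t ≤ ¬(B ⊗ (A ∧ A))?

¬C = 1 − 0.71 = 0.29
So the left factor is ¬C = 0.29.
A ∧ A = min(0.91, 0.91) = 0.91
B ⊗ (A ∧ A) = max(0, 0.89 + 0.91 − 1) = max(0, 0.80) = 0.80
¬(B ⊗ (A ∧ A)) = 1 − 0.80 = 0.20
So the right-hand bound is ¬(B ⊗ (A ∧ A)) = 0.20.
The residuum of the Łukasiewicz t-norm gives the supremum: min(1, 1 − 0.29 + 0.20).
1 − 0.29 + 0.20 = 0.91, so t = min(1, 0.91) = 0.91.
Check: 0.29 ⊗ 0.91 = max(0, 0.20) = 0.20 ≤ 0.20.

0.91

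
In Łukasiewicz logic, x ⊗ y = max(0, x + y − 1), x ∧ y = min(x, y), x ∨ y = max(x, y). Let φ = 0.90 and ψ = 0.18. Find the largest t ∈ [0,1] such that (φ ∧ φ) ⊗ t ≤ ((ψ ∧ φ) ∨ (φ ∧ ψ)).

φ ∧ φ = min(0.90, 0.90) = 0.90
So the left factor is φ ∧ φ = 0.90.
ψ ∧ φ = min(0.18, 0.90) = 0.18
φ ∧ ψ = min(0.90, 0.18) = 0.18
(ψ ∧ φ) ∨ (φ ∧ ψ) = max(0.18, 0.18) = 0.18
So the right-hand bound is (ψ ∧ φ) ∨ (φ ∧ ψ) = 0.18.
The residuum of the Łukasiewicz t-norm gives the supremum: min(1, 1 − 0.90 + 0.18).
1 − 0.90 + 0.18 = 0.28, so t = min(1, 0.28) = 0.28.
Check: 0.90 ⊗ 0.28 = max(0, 0.18) = 0.18 ≤ 0.18.

0.28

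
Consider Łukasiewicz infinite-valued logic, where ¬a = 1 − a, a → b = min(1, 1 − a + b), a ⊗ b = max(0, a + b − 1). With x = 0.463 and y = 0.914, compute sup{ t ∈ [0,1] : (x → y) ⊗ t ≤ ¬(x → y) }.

x → y = min(1, 1 − 0.463 + 0.914) = min(1, 1.451) = 1.000
So the left factor is x → y = 1.000.
¬(x → y) = 1 − 1.000 = 0.000
So the right-hand bound is ¬(x → y) = 0.000.
The residuum of the Łukasiewicz t-norm gives the supremum: min(1, 1 − 1.000 + 0.000).
1 − 1.000 + 0.000 = 0.000, so t = min(1, 0.000) = 0.000.
Check: 1.000 ⊗ 0.000 = max(0, 0.000) = 0.000 ≤ 0.000.

0.000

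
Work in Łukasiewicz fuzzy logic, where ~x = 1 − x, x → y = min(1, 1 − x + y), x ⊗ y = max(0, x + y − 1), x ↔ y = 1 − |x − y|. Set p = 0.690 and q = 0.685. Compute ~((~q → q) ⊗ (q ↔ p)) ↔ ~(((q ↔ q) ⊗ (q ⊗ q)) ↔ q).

0.690

~q = 1 − 0.685 = 0.315
~q → q = min(1, 1 − 0.315 + 0.685) = min(1, 1.370) = 1.000
q ↔ p = 1 − |0.685 − 0.690| = 1 − 0.005 = 0.995
(~q → q) ⊗ (q ↔ p) = max(0, 1.000 + 0.995 − 1) = max(0, 0.995) = 0.995
~((~q → q) ⊗ (q ↔ p)) = 1 − 0.995 = 0.005
q ↔ q = 1 − |0.685 − 0.685| = 1 − 0.000 = 1.000
q ⊗ q = max(0, 0.685 + 0.685 − 1) = max(0, 0.370) = 0.370
(q ↔ q) ⊗ (q ⊗ q) = max(0, 1.000 + 0.370 − 1) = max(0, 0.370) = 0.370
((q ↔ q) ⊗ (q ⊗ q)) ↔ q = 1 − |0.370 − 0.685| = 1 − 0.315 = 0.685
~(((q ↔ q) ⊗ (q ⊗ q)) ↔ q) = 1 − 0.685 = 0.315
~((~q → q) ⊗ (q ↔ p)) ↔ ~(((q ↔ q) ⊗ (q ⊗ q)) ↔ q) = 1 − |0.005 − 0.315| = 1 − 0.310 = 0.690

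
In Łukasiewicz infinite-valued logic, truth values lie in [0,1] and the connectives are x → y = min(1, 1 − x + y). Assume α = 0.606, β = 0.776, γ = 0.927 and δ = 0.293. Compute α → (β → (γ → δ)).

0.984

γ → δ = min(1, 1 − 0.927 + 0.293) = min(1, 0.366) = 0.366
β → (γ → δ) = min(1, 1 − 0.776 + 0.366) = min(1, 0.590) = 0.590
α → (β → (γ → δ)) = min(1, 1 − 0.606 + 0.590) = min(1, 0.984) = 0.984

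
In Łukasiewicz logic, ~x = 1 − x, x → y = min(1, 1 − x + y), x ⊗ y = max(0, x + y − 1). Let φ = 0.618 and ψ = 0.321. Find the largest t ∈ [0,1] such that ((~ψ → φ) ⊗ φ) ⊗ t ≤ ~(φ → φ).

~ψ = 1 − 0.321 = 0.679
~ψ → φ = min(1, 1 − 0.679 + 0.618) = min(1, 0.939) = 0.939
(~ψ → φ) ⊗ φ = max(0, 0.939 + 0.618 − 1) = max(0, 0.557) = 0.557
So the left factor is (~ψ → φ) ⊗ φ = 0.557.
φ → φ = min(1, 1 − 0.618 + 0.618) = min(1, 1.000) = 1.000
~(φ → φ) = 1 − 1.000 = 0.000
So the right-hand bound is ~(φ → φ) = 0.000.
The residuum of the Łukasiewicz t-norm gives the supremum: min(1, 1 − 0.557 + 0.000).
1 − 0.557 + 0.000 = 0.443, so t = min(1, 0.443) = 0.443.
Check: 0.557 ⊗ 0.443 = max(0, 0.000) = 0.000 ≤ 0.000.

0.443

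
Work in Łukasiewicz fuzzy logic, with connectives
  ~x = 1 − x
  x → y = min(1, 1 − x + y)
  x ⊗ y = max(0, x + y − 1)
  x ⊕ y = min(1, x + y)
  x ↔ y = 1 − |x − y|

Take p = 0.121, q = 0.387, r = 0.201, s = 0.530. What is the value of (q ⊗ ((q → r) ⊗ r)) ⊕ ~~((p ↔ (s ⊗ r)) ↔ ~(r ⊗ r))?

q → r = min(1, 1 − 0.387 + 0.201) = min(1, 0.814) = 0.814
(q → r) ⊗ r = max(0, 0.814 + 0.201 − 1) = max(0, 0.015) = 0.015
q ⊗ ((q → r) ⊗ r) = max(0, 0.387 + 0.015 − 1) = max(0, -0.598) = 0.000
s ⊗ r = max(0, 0.530 + 0.201 − 1) = max(0, -0.269) = 0.000
p ↔ (s ⊗ r) = 1 − |0.121 − 0.000| = 1 − 0.121 = 0.879
r ⊗ r = max(0, 0.201 + 0.201 − 1) = max(0, -0.598) = 0.000
~(r ⊗ r) = 1 − 0.000 = 1.000
(p ↔ (s ⊗ r)) ↔ ~(r ⊗ r) = 1 − |0.879 − 1.000| = 1 − 0.121 = 0.879
~((p ↔ (s ⊗ r)) ↔ ~(r ⊗ r)) = 1 − 0.879 = 0.121
~~((p ↔ (s ⊗ r)) ↔ ~(r ⊗ r)) = 1 − 0.121 = 0.879
(q ⊗ ((q → r) ⊗ r)) ⊕ ~~((p ↔ (s ⊗ r)) ↔ ~(r ⊗ r)) = min(1, 0.000 + 0.879) = min(1, 0.879) = 0.879

0.879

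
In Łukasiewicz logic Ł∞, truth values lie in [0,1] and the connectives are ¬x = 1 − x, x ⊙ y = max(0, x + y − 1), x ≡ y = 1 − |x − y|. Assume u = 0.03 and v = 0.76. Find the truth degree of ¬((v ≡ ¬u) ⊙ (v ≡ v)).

0.21

¬u = 1 − 0.03 = 0.97
v ≡ ¬u = 1 − |0.76 − 0.97| = 1 − 0.21 = 0.79
v ≡ v = 1 − |0.76 − 0.76| = 1 − 0.00 = 1.00
(v ≡ ¬u) ⊙ (v ≡ v) = max(0, 0.79 + 1.00 − 1) = max(0, 0.79) = 0.79
¬((v ≡ ¬u) ⊙ (v ≡ v)) = 1 − 0.79 = 0.21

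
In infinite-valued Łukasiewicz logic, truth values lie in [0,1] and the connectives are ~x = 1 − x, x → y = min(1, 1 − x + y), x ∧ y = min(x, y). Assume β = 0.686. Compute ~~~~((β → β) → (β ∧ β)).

0.686

β → β = min(1, 1 − 0.686 + 0.686) = min(1, 1.000) = 1.000
β ∧ β = min(0.686, 0.686) = 0.686
(β → β) → (β ∧ β) = min(1, 1 − 1.000 + 0.686) = min(1, 0.686) = 0.686
~((β → β) → (β ∧ β)) = 1 − 0.686 = 0.314
~~((β → β) → (β ∧ β)) = 1 − 0.314 = 0.686
~~~((β → β) → (β ∧ β)) = 1 − 0.686 = 0.314
~~~~((β → β) → (β ∧ β)) = 1 − 0.314 = 0.686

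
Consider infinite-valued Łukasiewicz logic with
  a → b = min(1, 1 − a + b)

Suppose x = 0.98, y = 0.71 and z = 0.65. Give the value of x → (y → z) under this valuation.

y → z = min(1, 1 − 0.71 + 0.65) = min(1, 0.94) = 0.94
x → (y → z) = min(1, 1 − 0.98 + 0.94) = min(1, 0.96) = 0.96

0.96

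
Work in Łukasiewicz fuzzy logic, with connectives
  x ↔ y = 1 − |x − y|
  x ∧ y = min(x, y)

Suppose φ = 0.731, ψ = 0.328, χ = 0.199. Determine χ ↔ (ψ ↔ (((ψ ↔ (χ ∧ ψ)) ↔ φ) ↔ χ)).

χ ∧ ψ = min(0.199, 0.328) = 0.199
ψ ↔ (χ ∧ ψ) = 1 − |0.328 − 0.199| = 1 − 0.129 = 0.871
(ψ ↔ (χ ∧ ψ)) ↔ φ = 1 − |0.871 − 0.731| = 1 − 0.140 = 0.860
((ψ ↔ (χ ∧ ψ)) ↔ φ) ↔ χ = 1 − |0.860 − 0.199| = 1 − 0.661 = 0.339
ψ ↔ (((ψ ↔ (χ ∧ ψ)) ↔ φ) ↔ χ) = 1 − |0.328 − 0.339| = 1 − 0.011 = 0.989
χ ↔ (ψ ↔ (((ψ ↔ (χ ∧ ψ)) ↔ φ) ↔ χ)) = 1 − |0.199 − 0.989| = 1 − 0.790 = 0.210

0.210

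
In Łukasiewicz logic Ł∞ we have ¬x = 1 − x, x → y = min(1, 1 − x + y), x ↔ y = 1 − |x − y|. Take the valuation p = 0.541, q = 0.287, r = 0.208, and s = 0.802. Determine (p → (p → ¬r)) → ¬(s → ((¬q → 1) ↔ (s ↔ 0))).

¬r = 1 − 0.208 = 0.792
p → ¬r = min(1, 1 − 0.541 + 0.792) = min(1, 1.251) = 1.000
p → (p → ¬r) = min(1, 1 − 0.541 + 1.000) = min(1, 1.459) = 1.000
¬q = 1 − 0.287 = 0.713
¬q → 1 = min(1, 1 − 0.713 + 1.000) = min(1, 1.287) = 1.000
s ↔ 0 = 1 − |0.802 − 0.000| = 1 − 0.802 = 0.198
(¬q → 1) ↔ (s ↔ 0) = 1 − |1.000 − 0.198| = 1 − 0.802 = 0.198
s → ((¬q → 1) ↔ (s ↔ 0)) = min(1, 1 − 0.802 + 0.198) = min(1, 0.396) = 0.396
¬(s → ((¬q → 1) ↔ (s ↔ 0))) = 1 − 0.396 = 0.604
(p → (p → ¬r)) → ¬(s → ((¬q → 1) ↔ (s ↔ 0))) = min(1, 1 − 1.000 + 0.604) = min(1, 0.604) = 0.604

0.604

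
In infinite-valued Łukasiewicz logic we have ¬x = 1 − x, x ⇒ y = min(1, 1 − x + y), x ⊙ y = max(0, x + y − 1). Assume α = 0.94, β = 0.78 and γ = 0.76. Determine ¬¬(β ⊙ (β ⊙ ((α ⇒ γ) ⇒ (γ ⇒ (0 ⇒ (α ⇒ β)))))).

0.56

α ⇒ γ = min(1, 1 − 0.94 + 0.76) = min(1, 0.82) = 0.82
α ⇒ β = min(1, 1 − 0.94 + 0.78) = min(1, 0.84) = 0.84
0 ⇒ (α ⇒ β) = min(1, 1 − 0.00 + 0.84) = min(1, 1.84) = 1.00
γ ⇒ (0 ⇒ (α ⇒ β)) = min(1, 1 − 0.76 + 1.00) = min(1, 1.24) = 1.00
(α ⇒ γ) ⇒ (γ ⇒ (0 ⇒ (α ⇒ β))) = min(1, 1 − 0.82 + 1.00) = min(1, 1.18) = 1.00
β ⊙ ((α ⇒ γ) ⇒ (γ ⇒ (0 ⇒ (α ⇒ β)))) = max(0, 0.78 + 1.00 − 1) = max(0, 0.78) = 0.78
β ⊙ (β ⊙ ((α ⇒ γ) ⇒ (γ ⇒ (0 ⇒ (α ⇒ β))))) = max(0, 0.78 + 0.78 − 1) = max(0, 0.56) = 0.56
¬(β ⊙ (β ⊙ ((α ⇒ γ) ⇒ (γ ⇒ (0 ⇒ (α ⇒ β)))))) = 1 − 0.56 = 0.44
¬¬(β ⊙ (β ⊙ ((α ⇒ γ) ⇒ (γ ⇒ (0 ⇒ (α ⇒ β)))))) = 1 − 0.44 = 0.56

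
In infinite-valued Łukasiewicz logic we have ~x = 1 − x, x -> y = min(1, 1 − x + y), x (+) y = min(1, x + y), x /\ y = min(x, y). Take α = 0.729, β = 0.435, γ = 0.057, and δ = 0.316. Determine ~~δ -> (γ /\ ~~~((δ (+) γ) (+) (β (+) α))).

~δ = 1 − 0.316 = 0.684
~~δ = 1 − 0.684 = 0.316
δ (+) γ = min(1, 0.316 + 0.057) = min(1, 0.373) = 0.373
β (+) α = min(1, 0.435 + 0.729) = min(1, 1.164) = 1.000
(δ (+) γ) (+) (β (+) α) = min(1, 0.373 + 1.000) = min(1, 1.373) = 1.000
~((δ (+) γ) (+) (β (+) α)) = 1 − 1.000 = 0.000
~~((δ (+) γ) (+) (β (+) α)) = 1 − 0.000 = 1.000
~~~((δ (+) γ) (+) (β (+) α)) = 1 − 1.000 = 0.000
γ /\ ~~~((δ (+) γ) (+) (β (+) α)) = min(0.057, 0.000) = 0.000
~~δ -> (γ /\ ~~~((δ (+) γ) (+) (β (+) α))) = min(1, 1 − 0.316 + 0.000) = min(1, 0.684) = 0.684

0.684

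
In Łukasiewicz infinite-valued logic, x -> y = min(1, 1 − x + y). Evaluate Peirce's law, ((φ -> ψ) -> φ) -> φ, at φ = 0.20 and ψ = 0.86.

φ -> ψ = min(1, 1 − 0.20 + 0.86) = min(1, 1.66) = 1.00
(φ -> ψ) -> φ = min(1, 1 − 1.00 + 0.20) = min(1, 0.20) = 0.20
((φ -> ψ) -> φ) -> φ = min(1, 1 − 0.20 + 0.20) = min(1, 1.00) = 1.00

1.00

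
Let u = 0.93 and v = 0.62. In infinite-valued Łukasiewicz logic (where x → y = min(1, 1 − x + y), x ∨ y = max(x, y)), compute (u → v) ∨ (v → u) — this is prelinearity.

1.00

u → v = min(1, 1 − 0.93 + 0.62) = min(1, 0.69) = 0.69
v → u = min(1, 1 − 0.62 + 0.93) = min(1, 1.31) = 1.00
(u → v) ∨ (v → u) = max(0.69, 1.00) = 1.00
(As expected: a Ł∞-tautology — holds in every MV-chain.)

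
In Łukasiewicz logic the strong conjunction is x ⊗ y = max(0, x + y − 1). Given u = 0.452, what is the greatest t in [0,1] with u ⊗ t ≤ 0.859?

1.000

The residuum of the Łukasiewicz t-norm gives the supremum: min(1, 1 − 0.452 + 0.859).
1 − 0.452 + 0.859 = 1.407, so t = min(1, 1.407) = 1.000.
Check: 0.452 ⊗ 1.000 = max(0, 0.452) = 0.452 ≤ 0.859.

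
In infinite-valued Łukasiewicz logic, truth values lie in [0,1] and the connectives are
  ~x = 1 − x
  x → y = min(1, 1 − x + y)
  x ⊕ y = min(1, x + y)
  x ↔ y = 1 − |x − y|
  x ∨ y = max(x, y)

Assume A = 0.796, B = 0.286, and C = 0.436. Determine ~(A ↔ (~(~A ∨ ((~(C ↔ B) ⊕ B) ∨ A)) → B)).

~A = 1 − 0.796 = 0.204
C ↔ B = 1 − |0.436 − 0.286| = 1 − 0.150 = 0.850
~(C ↔ B) = 1 − 0.850 = 0.150
~(C ↔ B) ⊕ B = min(1, 0.150 + 0.286) = min(1, 0.436) = 0.436
(~(C ↔ B) ⊕ B) ∨ A = max(0.436, 0.796) = 0.796
~A ∨ ((~(C ↔ B) ⊕ B) ∨ A) = max(0.204, 0.796) = 0.796
~(~A ∨ ((~(C ↔ B) ⊕ B) ∨ A)) = 1 − 0.796 = 0.204
~(~A ∨ ((~(C ↔ B) ⊕ B) ∨ A)) → B = min(1, 1 − 0.204 + 0.286) = min(1, 1.082) = 1.000
A ↔ (~(~A ∨ ((~(C ↔ B) ⊕ B) ∨ A)) → B) = 1 − |0.796 − 1.000| = 1 − 0.204 = 0.796
~(A ↔ (~(~A ∨ ((~(C ↔ B) ⊕ B) ∨ A)) → B)) = 1 − 0.796 = 0.204

0.204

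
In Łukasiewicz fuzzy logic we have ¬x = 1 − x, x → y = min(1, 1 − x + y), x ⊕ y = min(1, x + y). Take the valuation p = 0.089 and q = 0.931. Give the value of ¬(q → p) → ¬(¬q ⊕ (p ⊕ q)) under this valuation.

0.158

q → p = min(1, 1 − 0.931 + 0.089) = min(1, 0.158) = 0.158
¬(q → p) = 1 − 0.158 = 0.842
¬q = 1 − 0.931 = 0.069
p ⊕ q = min(1, 0.089 + 0.931) = min(1, 1.020) = 1.000
¬q ⊕ (p ⊕ q) = min(1, 0.069 + 1.000) = min(1, 1.069) = 1.000
¬(¬q ⊕ (p ⊕ q)) = 1 − 1.000 = 0.000
¬(q → p) → ¬(¬q ⊕ (p ⊕ q)) = min(1, 1 − 0.842 + 0.000) = min(1, 0.158) = 0.158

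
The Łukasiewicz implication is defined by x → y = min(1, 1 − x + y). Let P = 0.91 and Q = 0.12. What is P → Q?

P → Q = min(1, 1 − 0.91 + 0.12) = min(1, 0.21) = 0.21
For comparison, the Gödel implication (1 if x ≤ y else y) would give 0.12.

0.21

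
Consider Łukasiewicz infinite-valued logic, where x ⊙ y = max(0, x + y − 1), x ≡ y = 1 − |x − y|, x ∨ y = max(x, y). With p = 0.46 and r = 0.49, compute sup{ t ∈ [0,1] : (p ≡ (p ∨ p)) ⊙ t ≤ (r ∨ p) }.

0.49

p ∨ p = max(0.46, 0.46) = 0.46
p ≡ (p ∨ p) = 1 − |0.46 − 0.46| = 1 − 0.00 = 1.00
So the left factor is p ≡ (p ∨ p) = 1.00.
r ∨ p = max(0.49, 0.46) = 0.49
So the right-hand bound is r ∨ p = 0.49.
The residuum of the Łukasiewicz t-norm gives the supremum: min(1, 1 − 1.00 + 0.49).
1 − 1.00 + 0.49 = 0.49, so t = min(1, 0.49) = 0.49.
Check: 1.00 ⊙ 0.49 = max(0, 0.49) = 0.49 ≤ 0.49.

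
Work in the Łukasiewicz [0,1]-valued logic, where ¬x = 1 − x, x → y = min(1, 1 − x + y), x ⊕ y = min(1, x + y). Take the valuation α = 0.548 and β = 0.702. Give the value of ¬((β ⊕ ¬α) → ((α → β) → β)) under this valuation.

0.298

¬α = 1 − 0.548 = 0.452
β ⊕ ¬α = min(1, 0.702 + 0.452) = min(1, 1.154) = 1.000
α → β = min(1, 1 − 0.548 + 0.702) = min(1, 1.154) = 1.000
(α → β) → β = min(1, 1 − 1.000 + 0.702) = min(1, 0.702) = 0.702
(β ⊕ ¬α) → ((α → β) → β) = min(1, 1 − 1.000 + 0.702) = min(1, 0.702) = 0.702
¬((β ⊕ ¬α) → ((α → β) → β)) = 1 − 0.702 = 0.298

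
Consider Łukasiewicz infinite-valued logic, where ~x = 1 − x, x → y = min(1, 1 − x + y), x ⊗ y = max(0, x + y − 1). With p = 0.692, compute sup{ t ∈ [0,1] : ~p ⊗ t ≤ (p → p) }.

~p = 1 − 0.692 = 0.308
So the left factor is ~p = 0.308.
p → p = min(1, 1 − 0.692 + 0.692) = min(1, 1.000) = 1.000
So the right-hand bound is p → p = 1.000.
The residuum of the Łukasiewicz t-norm gives the supremum: min(1, 1 − 0.308 + 1.000).
1 − 0.308 + 1.000 = 1.692, so t = min(1, 1.692) = 1.000.
Check: 0.308 ⊗ 1.000 = max(0, 0.308) = 0.308 ≤ 1.000.

1.000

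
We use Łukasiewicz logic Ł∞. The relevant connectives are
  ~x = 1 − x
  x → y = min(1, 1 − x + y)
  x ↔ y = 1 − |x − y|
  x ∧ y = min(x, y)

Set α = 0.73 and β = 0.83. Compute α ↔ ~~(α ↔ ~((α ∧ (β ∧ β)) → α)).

0.54

β ∧ β = min(0.83, 0.83) = 0.83
α ∧ (β ∧ β) = min(0.73, 0.83) = 0.73
(α ∧ (β ∧ β)) → α = min(1, 1 − 0.73 + 0.73) = min(1, 1.00) = 1.00
~((α ∧ (β ∧ β)) → α) = 1 − 1.00 = 0.00
α ↔ ~((α ∧ (β ∧ β)) → α) = 1 − |0.73 − 0.00| = 1 − 0.73 = 0.27
~(α ↔ ~((α ∧ (β ∧ β)) → α)) = 1 − 0.27 = 0.73
~~(α ↔ ~((α ∧ (β ∧ β)) → α)) = 1 − 0.73 = 0.27
α ↔ ~~(α ↔ ~((α ∧ (β ∧ β)) → α)) = 1 − |0.73 − 0.27| = 1 − 0.46 = 0.54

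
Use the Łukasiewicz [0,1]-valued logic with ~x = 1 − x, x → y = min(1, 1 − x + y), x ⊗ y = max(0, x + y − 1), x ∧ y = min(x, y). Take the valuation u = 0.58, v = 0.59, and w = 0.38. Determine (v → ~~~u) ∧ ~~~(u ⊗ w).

~u = 1 − 0.58 = 0.42
~~u = 1 − 0.42 = 0.58
~~~u = 1 − 0.58 = 0.42
v → ~~~u = min(1, 1 − 0.59 + 0.42) = min(1, 0.83) = 0.83
u ⊗ w = max(0, 0.58 + 0.38 − 1) = max(0, -0.04) = 0.00
~(u ⊗ w) = 1 − 0.00 = 1.00
~~(u ⊗ w) = 1 − 1.00 = 0.00
~~~(u ⊗ w) = 1 − 0.00 = 1.00
(v → ~~~u) ∧ ~~~(u ⊗ w) = min(0.83, 1.00) = 0.83

0.83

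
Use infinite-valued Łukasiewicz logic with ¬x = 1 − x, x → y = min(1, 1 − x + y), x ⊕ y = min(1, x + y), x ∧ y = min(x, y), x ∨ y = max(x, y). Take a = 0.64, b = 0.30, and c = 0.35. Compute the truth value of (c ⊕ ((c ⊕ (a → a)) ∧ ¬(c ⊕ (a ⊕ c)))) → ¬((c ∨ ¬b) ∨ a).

a → a = min(1, 1 − 0.64 + 0.64) = min(1, 1.00) = 1.00
c ⊕ (a → a) = min(1, 0.35 + 1.00) = min(1, 1.35) = 1.00
a ⊕ c = min(1, 0.64 + 0.35) = min(1, 0.99) = 0.99
c ⊕ (a ⊕ c) = min(1, 0.35 + 0.99) = min(1, 1.34) = 1.00
¬(c ⊕ (a ⊕ c)) = 1 − 1.00 = 0.00
(c ⊕ (a → a)) ∧ ¬(c ⊕ (a ⊕ c)) = min(1.00, 0.00) = 0.00
c ⊕ ((c ⊕ (a → a)) ∧ ¬(c ⊕ (a ⊕ c))) = min(1, 0.35 + 0.00) = min(1, 0.35) = 0.35
¬b = 1 − 0.30 = 0.70
c ∨ ¬b = max(0.35, 0.70) = 0.70
(c ∨ ¬b) ∨ a = max(0.70, 0.64) = 0.70
¬((c ∨ ¬b) ∨ a) = 1 − 0.70 = 0.30
(c ⊕ ((c ⊕ (a → a)) ∧ ¬(c ⊕ (a ⊕ c)))) → ¬((c ∨ ¬b) ∨ a) = min(1, 1 − 0.35 + 0.30) = min(1, 0.95) = 0.95

0.95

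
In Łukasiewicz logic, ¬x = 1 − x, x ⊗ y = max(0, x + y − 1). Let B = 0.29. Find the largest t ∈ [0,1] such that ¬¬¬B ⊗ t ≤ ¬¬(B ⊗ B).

¬B = 1 − 0.29 = 0.71
¬¬B = 1 − 0.71 = 0.29
¬¬¬B = 1 − 0.29 = 0.71
So the left factor is ¬¬¬B = 0.71.
B ⊗ B = max(0, 0.29 + 0.29 − 1) = max(0, -0.42) = 0.00
¬(B ⊗ B) = 1 − 0.00 = 1.00
¬¬(B ⊗ B) = 1 − 1.00 = 0.00
So the right-hand bound is ¬¬(B ⊗ B) = 0.00.
The residuum of the Łukasiewicz t-norm gives the supremum: min(1, 1 − 0.71 + 0.00).
1 − 0.71 + 0.00 = 0.29, so t = min(1, 0.29) = 0.29.
Check: 0.71 ⊗ 0.29 = max(0, 0.00) = 0.00 ≤ 0.00.

0.29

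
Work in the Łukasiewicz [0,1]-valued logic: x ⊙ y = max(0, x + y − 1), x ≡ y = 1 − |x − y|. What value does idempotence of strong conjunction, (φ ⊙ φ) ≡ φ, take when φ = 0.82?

φ ⊙ φ = max(0, 0.82 + 0.82 − 1) = max(0, 0.64) = 0.64
(φ ⊙ φ) ≡ φ = 1 − |0.64 − 0.82| = 1 − 0.18 = 0.82
(The value 0.82 < 1 shows this instance is not satisfied; fails in Ł∞ since a ⊗ a = max(0, 2a−1) ≠ a in general.)

0.82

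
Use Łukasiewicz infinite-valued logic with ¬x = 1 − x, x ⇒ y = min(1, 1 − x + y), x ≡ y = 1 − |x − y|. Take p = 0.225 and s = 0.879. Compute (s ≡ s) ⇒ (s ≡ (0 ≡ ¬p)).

0.346

s ≡ s = 1 − |0.879 − 0.879| = 1 − 0.000 = 1.000
¬p = 1 − 0.225 = 0.775
0 ≡ ¬p = 1 − |0.000 − 0.775| = 1 − 0.775 = 0.225
s ≡ (0 ≡ ¬p) = 1 − |0.879 − 0.225| = 1 − 0.654 = 0.346
(s ≡ s) ⇒ (s ≡ (0 ≡ ¬p)) = min(1, 1 − 1.000 + 0.346) = min(1, 0.346) = 0.346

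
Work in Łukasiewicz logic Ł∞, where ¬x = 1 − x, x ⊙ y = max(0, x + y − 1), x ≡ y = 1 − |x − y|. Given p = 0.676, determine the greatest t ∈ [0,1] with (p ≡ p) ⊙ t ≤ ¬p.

0.324

p ≡ p = 1 − |0.676 − 0.676| = 1 − 0.000 = 1.000
So the left factor is p ≡ p = 1.000.
¬p = 1 − 0.676 = 0.324
So the right-hand bound is ¬p = 0.324.
The residuum of the Łukasiewicz t-norm gives the supremum: min(1, 1 − 1.000 + 0.324).
1 − 1.000 + 0.324 = 0.324, so t = min(1, 0.324) = 0.324.
Check: 1.000 ⊙ 0.324 = max(0, 0.324) = 0.324 ≤ 0.324.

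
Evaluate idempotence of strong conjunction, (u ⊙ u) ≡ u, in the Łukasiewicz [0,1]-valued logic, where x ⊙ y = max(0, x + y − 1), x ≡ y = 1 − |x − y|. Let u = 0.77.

u ⊙ u = max(0, 0.77 + 0.77 − 1) = max(0, 0.54) = 0.54
(u ⊙ u) ≡ u = 1 − |0.54 − 0.77| = 1 − 0.23 = 0.77
(The value 0.77 < 1 shows this instance is not satisfied; fails in Ł∞ since a ⊗ a = max(0, 2a−1) ≠ a in general.)

0.77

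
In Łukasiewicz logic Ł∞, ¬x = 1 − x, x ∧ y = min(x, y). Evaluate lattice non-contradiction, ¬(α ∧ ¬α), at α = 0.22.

¬α = 1 − 0.22 = 0.78
α ∧ ¬α = min(0.22, 0.78) = 0.22
¬(α ∧ ¬α) = 1 − 0.22 = 0.78
(The value 0.78 < 1 shows this instance is not satisfied; not a Ł∞-tautology — its value is 1 − min(a, 1−a).)

0.78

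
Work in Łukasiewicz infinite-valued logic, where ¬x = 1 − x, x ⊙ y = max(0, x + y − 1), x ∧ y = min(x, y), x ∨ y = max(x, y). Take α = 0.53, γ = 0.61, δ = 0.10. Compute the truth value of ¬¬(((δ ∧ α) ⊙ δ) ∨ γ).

δ ∧ α = min(0.10, 0.53) = 0.10
(δ ∧ α) ⊙ δ = max(0, 0.10 + 0.10 − 1) = max(0, -0.80) = 0.00
((δ ∧ α) ⊙ δ) ∨ γ = max(0.00, 0.61) = 0.61
¬(((δ ∧ α) ⊙ δ) ∨ γ) = 1 − 0.61 = 0.39
¬¬(((δ ∧ α) ⊙ δ) ∨ γ) = 1 − 0.39 = 0.61

0.61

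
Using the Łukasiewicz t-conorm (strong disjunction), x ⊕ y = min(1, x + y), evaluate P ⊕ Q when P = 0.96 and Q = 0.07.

P ⊕ Q = min(1, 0.96 + 0.07) = min(1, 1.03) = 1.00
For comparison, the Gödel t-conorm max(x, y) would give 0.96.

1.00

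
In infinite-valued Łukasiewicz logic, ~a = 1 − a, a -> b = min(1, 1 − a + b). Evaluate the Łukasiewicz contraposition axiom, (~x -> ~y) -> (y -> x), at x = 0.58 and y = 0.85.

1.00

~x = 1 − 0.58 = 0.42
~y = 1 − 0.85 = 0.15
~x -> ~y = min(1, 1 − 0.42 + 0.15) = min(1, 0.73) = 0.73
y -> x = min(1, 1 − 0.85 + 0.58) = min(1, 0.73) = 0.73
(~x -> ~y) -> (y -> x) = min(1, 1 − 0.73 + 0.73) = min(1, 1.00) = 1.00
(As expected: an axiom of Ł∞, always 1.)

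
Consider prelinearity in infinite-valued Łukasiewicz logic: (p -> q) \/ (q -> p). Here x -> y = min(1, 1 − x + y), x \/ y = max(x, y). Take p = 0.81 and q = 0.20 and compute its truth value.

1.00

p -> q = min(1, 1 − 0.81 + 0.20) = min(1, 0.39) = 0.39
q -> p = min(1, 1 − 0.20 + 0.81) = min(1, 1.61) = 1.00
(p -> q) \/ (q -> p) = max(0.39, 1.00) = 1.00
(As expected: a Ł∞-tautology — holds in every MV-chain.)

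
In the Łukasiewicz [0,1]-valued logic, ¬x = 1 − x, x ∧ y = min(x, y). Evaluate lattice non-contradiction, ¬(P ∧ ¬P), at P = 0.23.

0.77

¬P = 1 − 0.23 = 0.77
P ∧ ¬P = min(0.23, 0.77) = 0.23
¬(P ∧ ¬P) = 1 − 0.23 = 0.77
(The value 0.77 < 1 shows this instance is not satisfied; not a Ł∞-tautology — its value is 1 − min(a, 1−a).)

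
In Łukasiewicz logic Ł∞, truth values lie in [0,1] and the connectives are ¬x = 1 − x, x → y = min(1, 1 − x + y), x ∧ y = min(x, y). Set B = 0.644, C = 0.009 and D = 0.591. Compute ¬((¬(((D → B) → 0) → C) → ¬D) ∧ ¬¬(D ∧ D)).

D → B = min(1, 1 − 0.591 + 0.644) = min(1, 1.053) = 1.000
(D → B) → 0 = min(1, 1 − 1.000 + 0.000) = min(1, 0.000) = 0.000
((D → B) → 0) → C = min(1, 1 − 0.000 + 0.009) = min(1, 1.009) = 1.000
¬(((D → B) → 0) → C) = 1 − 1.000 = 0.000
¬D = 1 − 0.591 = 0.409
¬(((D → B) → 0) → C) → ¬D = min(1, 1 − 0.000 + 0.409) = min(1, 1.409) = 1.000
D ∧ D = min(0.591, 0.591) = 0.591
¬(D ∧ D) = 1 − 0.591 = 0.409
¬¬(D ∧ D) = 1 − 0.409 = 0.591
(¬(((D → B) → 0) → C) → ¬D) ∧ ¬¬(D ∧ D) = min(1.000, 0.591) = 0.591
¬((¬(((D → B) → 0) → C) → ¬D) ∧ ¬¬(D ∧ D)) = 1 − 0.591 = 0.409

0.409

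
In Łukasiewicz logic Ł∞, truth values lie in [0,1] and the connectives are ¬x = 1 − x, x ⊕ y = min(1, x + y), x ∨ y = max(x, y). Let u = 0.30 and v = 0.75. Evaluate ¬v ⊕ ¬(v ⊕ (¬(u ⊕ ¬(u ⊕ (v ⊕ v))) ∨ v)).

¬v = 1 − 0.75 = 0.25
v ⊕ v = min(1, 0.75 + 0.75) = min(1, 1.50) = 1.00
u ⊕ (v ⊕ v) = min(1, 0.30 + 1.00) = min(1, 1.30) = 1.00
¬(u ⊕ (v ⊕ v)) = 1 − 1.00 = 0.00
u ⊕ ¬(u ⊕ (v ⊕ v)) = min(1, 0.30 + 0.00) = min(1, 0.30) = 0.30
¬(u ⊕ ¬(u ⊕ (v ⊕ v))) = 1 − 0.30 = 0.70
¬(u ⊕ ¬(u ⊕ (v ⊕ v))) ∨ v = max(0.70, 0.75) = 0.75
v ⊕ (¬(u ⊕ ¬(u ⊕ (v ⊕ v))) ∨ v) = min(1, 0.75 + 0.75) = min(1, 1.50) = 1.00
¬(v ⊕ (¬(u ⊕ ¬(u ⊕ (v ⊕ v))) ∨ v)) = 1 − 1.00 = 0.00
¬v ⊕ ¬(v ⊕ (¬(u ⊕ ¬(u ⊕ (v ⊕ v))) ∨ v)) = min(1, 0.25 + 0.00) = min(1, 0.25) = 0.25

0.25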